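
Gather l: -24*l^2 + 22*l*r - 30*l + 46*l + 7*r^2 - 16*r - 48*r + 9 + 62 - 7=-24*l^2 + l*(22*r + 16) + 7*r^2 - 64*r + 64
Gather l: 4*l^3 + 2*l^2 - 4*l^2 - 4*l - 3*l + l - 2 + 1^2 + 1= 4*l^3 - 2*l^2 - 6*l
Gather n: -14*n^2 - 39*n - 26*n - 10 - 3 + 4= -14*n^2 - 65*n - 9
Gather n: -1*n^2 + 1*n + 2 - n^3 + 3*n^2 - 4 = -n^3 + 2*n^2 + n - 2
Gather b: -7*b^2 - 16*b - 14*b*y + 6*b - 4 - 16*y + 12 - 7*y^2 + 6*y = -7*b^2 + b*(-14*y - 10) - 7*y^2 - 10*y + 8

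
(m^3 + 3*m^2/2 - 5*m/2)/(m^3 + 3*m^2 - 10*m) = (2*m^2 + 3*m - 5)/(2*(m^2 + 3*m - 10))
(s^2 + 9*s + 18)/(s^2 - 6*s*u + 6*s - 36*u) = (s + 3)/(s - 6*u)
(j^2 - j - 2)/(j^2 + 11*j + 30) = (j^2 - j - 2)/(j^2 + 11*j + 30)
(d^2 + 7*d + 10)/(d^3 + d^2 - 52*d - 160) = (d + 2)/(d^2 - 4*d - 32)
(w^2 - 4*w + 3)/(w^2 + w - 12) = (w - 1)/(w + 4)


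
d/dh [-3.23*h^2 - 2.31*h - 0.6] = -6.46*h - 2.31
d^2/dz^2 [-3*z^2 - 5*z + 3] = -6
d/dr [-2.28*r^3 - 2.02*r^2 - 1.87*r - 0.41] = -6.84*r^2 - 4.04*r - 1.87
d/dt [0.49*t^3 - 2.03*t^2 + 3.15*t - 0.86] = 1.47*t^2 - 4.06*t + 3.15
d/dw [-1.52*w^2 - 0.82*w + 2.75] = -3.04*w - 0.82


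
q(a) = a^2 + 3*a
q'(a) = 2*a + 3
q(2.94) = 17.46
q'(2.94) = 8.88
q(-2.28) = -1.64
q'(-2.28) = -1.56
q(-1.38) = -2.24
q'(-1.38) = 0.24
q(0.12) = 0.37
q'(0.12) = 3.24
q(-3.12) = 0.37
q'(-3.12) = -3.24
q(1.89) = 9.24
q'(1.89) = 6.78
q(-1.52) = -2.25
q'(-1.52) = -0.04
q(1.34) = 5.82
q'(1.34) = 5.68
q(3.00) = 18.00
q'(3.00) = 9.00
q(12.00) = 180.00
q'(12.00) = 27.00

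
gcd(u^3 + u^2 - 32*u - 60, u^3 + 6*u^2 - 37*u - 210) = u^2 - u - 30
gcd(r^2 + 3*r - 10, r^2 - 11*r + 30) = 1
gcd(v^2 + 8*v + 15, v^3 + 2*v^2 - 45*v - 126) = v + 3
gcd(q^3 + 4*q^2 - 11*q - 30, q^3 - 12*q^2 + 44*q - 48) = 1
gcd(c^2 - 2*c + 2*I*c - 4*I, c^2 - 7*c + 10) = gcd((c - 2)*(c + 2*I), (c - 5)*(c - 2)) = c - 2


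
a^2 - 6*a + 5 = (a - 5)*(a - 1)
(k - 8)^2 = k^2 - 16*k + 64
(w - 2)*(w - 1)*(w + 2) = w^3 - w^2 - 4*w + 4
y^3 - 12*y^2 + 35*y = y*(y - 7)*(y - 5)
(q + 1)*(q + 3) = q^2 + 4*q + 3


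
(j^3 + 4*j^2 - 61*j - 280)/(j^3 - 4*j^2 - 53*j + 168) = (j + 5)/(j - 3)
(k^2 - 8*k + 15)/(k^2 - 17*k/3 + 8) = 3*(k - 5)/(3*k - 8)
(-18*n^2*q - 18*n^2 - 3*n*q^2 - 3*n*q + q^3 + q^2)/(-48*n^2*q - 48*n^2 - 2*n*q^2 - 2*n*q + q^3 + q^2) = (-18*n^2 - 3*n*q + q^2)/(-48*n^2 - 2*n*q + q^2)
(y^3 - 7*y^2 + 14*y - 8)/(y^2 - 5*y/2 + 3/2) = 2*(y^2 - 6*y + 8)/(2*y - 3)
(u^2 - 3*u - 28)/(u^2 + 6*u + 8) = (u - 7)/(u + 2)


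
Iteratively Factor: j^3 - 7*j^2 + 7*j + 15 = (j - 5)*(j^2 - 2*j - 3) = (j - 5)*(j - 3)*(j + 1)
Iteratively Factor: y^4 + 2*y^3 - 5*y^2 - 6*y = (y + 1)*(y^3 + y^2 - 6*y) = (y + 1)*(y + 3)*(y^2 - 2*y) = (y - 2)*(y + 1)*(y + 3)*(y)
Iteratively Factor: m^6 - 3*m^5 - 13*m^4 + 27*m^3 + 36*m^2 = (m + 1)*(m^5 - 4*m^4 - 9*m^3 + 36*m^2) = (m - 4)*(m + 1)*(m^4 - 9*m^2) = m*(m - 4)*(m + 1)*(m^3 - 9*m) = m*(m - 4)*(m + 1)*(m + 3)*(m^2 - 3*m) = m*(m - 4)*(m - 3)*(m + 1)*(m + 3)*(m)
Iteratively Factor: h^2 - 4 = (h + 2)*(h - 2)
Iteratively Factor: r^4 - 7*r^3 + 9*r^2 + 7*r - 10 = (r - 5)*(r^3 - 2*r^2 - r + 2) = (r - 5)*(r + 1)*(r^2 - 3*r + 2) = (r - 5)*(r - 2)*(r + 1)*(r - 1)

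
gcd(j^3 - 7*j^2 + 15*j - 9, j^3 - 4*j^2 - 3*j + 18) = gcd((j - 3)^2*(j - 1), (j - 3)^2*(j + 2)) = j^2 - 6*j + 9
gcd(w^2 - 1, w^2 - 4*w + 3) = w - 1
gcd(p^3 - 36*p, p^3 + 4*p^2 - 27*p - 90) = p + 6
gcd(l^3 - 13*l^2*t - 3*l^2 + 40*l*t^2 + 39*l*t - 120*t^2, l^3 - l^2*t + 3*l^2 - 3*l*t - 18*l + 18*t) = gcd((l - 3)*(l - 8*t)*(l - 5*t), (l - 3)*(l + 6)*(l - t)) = l - 3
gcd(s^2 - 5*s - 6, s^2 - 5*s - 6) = s^2 - 5*s - 6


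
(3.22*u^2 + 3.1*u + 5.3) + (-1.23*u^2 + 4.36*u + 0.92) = 1.99*u^2 + 7.46*u + 6.22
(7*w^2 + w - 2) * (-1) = -7*w^2 - w + 2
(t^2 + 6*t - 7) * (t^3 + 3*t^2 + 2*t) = t^5 + 9*t^4 + 13*t^3 - 9*t^2 - 14*t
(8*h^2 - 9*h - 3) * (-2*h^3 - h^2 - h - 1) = -16*h^5 + 10*h^4 + 7*h^3 + 4*h^2 + 12*h + 3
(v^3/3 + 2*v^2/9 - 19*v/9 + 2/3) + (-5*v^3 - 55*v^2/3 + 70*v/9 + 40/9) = -14*v^3/3 - 163*v^2/9 + 17*v/3 + 46/9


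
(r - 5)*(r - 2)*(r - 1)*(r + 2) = r^4 - 6*r^3 + r^2 + 24*r - 20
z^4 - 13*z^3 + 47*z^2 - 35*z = z*(z - 7)*(z - 5)*(z - 1)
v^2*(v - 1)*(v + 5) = v^4 + 4*v^3 - 5*v^2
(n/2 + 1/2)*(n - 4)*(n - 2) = n^3/2 - 5*n^2/2 + n + 4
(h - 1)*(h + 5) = h^2 + 4*h - 5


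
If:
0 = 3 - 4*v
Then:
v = 3/4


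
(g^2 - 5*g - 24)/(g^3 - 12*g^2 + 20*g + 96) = (g + 3)/(g^2 - 4*g - 12)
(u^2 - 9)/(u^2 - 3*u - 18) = (u - 3)/(u - 6)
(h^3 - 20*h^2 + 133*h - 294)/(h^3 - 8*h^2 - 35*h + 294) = (h - 6)/(h + 6)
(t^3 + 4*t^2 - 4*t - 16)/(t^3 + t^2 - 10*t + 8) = (t + 2)/(t - 1)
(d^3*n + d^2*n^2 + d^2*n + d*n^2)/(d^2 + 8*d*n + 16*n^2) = d*n*(d^2 + d*n + d + n)/(d^2 + 8*d*n + 16*n^2)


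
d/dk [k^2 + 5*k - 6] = 2*k + 5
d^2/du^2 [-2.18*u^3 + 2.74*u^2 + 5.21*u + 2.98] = 5.48 - 13.08*u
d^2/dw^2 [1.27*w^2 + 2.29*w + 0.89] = 2.54000000000000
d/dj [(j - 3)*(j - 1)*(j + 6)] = 3*j^2 + 4*j - 21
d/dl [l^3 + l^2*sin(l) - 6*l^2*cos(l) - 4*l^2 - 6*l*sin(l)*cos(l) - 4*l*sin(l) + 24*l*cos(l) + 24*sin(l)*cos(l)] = 6*l^2*sin(l) + l^2*cos(l) + 3*l^2 - 22*l*sin(l) - 16*l*cos(l) - 6*l*cos(2*l) - 8*l - 4*sin(l) - 3*sin(2*l) + 24*cos(l) + 24*cos(2*l)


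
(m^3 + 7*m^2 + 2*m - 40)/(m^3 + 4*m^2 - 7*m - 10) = (m + 4)/(m + 1)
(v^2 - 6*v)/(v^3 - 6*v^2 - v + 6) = v/(v^2 - 1)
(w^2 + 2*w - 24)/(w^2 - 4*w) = (w + 6)/w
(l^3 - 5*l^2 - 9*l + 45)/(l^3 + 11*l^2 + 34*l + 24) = (l^3 - 5*l^2 - 9*l + 45)/(l^3 + 11*l^2 + 34*l + 24)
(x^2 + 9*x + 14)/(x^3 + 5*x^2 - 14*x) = (x + 2)/(x*(x - 2))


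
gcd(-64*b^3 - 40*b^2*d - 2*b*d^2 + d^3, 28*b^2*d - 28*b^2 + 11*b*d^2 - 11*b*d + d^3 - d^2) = 4*b + d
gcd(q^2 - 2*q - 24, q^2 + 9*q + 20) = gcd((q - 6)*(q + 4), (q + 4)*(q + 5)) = q + 4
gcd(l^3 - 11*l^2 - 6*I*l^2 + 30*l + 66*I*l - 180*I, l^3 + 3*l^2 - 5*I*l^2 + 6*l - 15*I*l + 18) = l - 6*I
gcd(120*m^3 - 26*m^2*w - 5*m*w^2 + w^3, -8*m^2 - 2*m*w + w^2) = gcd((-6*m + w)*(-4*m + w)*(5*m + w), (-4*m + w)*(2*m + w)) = -4*m + w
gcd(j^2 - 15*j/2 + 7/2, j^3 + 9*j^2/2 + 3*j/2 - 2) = j - 1/2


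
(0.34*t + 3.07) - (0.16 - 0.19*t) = 0.53*t + 2.91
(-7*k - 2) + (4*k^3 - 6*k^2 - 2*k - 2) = 4*k^3 - 6*k^2 - 9*k - 4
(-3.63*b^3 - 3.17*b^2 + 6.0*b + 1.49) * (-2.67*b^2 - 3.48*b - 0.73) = 9.6921*b^5 + 21.0963*b^4 - 2.3385*b^3 - 22.5442*b^2 - 9.5652*b - 1.0877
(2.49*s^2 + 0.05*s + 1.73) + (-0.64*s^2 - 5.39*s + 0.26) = 1.85*s^2 - 5.34*s + 1.99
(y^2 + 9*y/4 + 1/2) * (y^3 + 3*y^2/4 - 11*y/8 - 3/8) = y^5 + 3*y^4 + 13*y^3/16 - 99*y^2/32 - 49*y/32 - 3/16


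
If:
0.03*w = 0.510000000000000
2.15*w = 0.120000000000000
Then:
No Solution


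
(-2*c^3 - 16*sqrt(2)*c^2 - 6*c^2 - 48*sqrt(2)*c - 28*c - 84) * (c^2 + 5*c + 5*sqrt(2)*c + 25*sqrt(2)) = -2*c^5 - 26*sqrt(2)*c^4 - 16*c^4 - 208*sqrt(2)*c^3 - 218*c^3 - 1504*c^2 - 530*sqrt(2)*c^2 - 2820*c - 1120*sqrt(2)*c - 2100*sqrt(2)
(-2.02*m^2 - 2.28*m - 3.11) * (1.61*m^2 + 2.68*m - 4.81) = -3.2522*m^4 - 9.0844*m^3 - 1.4013*m^2 + 2.632*m + 14.9591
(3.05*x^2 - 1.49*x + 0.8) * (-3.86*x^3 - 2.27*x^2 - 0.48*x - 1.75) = -11.773*x^5 - 1.1721*x^4 - 1.1697*x^3 - 6.4383*x^2 + 2.2235*x - 1.4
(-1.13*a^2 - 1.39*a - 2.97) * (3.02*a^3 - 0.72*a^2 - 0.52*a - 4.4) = -3.4126*a^5 - 3.3842*a^4 - 7.381*a^3 + 7.8332*a^2 + 7.6604*a + 13.068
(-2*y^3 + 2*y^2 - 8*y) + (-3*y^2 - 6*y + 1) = -2*y^3 - y^2 - 14*y + 1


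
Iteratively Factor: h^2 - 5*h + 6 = (h - 3)*(h - 2)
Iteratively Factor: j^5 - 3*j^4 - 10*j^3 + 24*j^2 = (j - 2)*(j^4 - j^3 - 12*j^2) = (j - 4)*(j - 2)*(j^3 + 3*j^2) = j*(j - 4)*(j - 2)*(j^2 + 3*j) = j*(j - 4)*(j - 2)*(j + 3)*(j)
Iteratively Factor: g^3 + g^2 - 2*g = (g + 2)*(g^2 - g) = (g - 1)*(g + 2)*(g)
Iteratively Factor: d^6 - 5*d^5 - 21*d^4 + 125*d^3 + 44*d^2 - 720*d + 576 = (d - 1)*(d^5 - 4*d^4 - 25*d^3 + 100*d^2 + 144*d - 576) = (d - 1)*(d + 4)*(d^4 - 8*d^3 + 7*d^2 + 72*d - 144) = (d - 3)*(d - 1)*(d + 4)*(d^3 - 5*d^2 - 8*d + 48) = (d - 4)*(d - 3)*(d - 1)*(d + 4)*(d^2 - d - 12) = (d - 4)*(d - 3)*(d - 1)*(d + 3)*(d + 4)*(d - 4)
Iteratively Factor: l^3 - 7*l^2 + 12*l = (l - 3)*(l^2 - 4*l) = l*(l - 3)*(l - 4)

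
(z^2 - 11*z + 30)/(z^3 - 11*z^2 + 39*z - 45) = (z - 6)/(z^2 - 6*z + 9)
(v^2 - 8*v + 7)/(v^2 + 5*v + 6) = (v^2 - 8*v + 7)/(v^2 + 5*v + 6)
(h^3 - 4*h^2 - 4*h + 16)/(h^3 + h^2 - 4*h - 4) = (h - 4)/(h + 1)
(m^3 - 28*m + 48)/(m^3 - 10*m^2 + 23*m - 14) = (m^2 + 2*m - 24)/(m^2 - 8*m + 7)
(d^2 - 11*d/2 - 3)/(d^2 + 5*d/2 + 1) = (d - 6)/(d + 2)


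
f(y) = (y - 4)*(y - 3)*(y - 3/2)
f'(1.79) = 1.68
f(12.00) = 756.00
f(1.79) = 0.78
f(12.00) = 756.00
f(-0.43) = -29.33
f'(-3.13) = 105.10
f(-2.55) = -147.23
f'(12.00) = 250.50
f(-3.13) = -202.36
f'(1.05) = 7.96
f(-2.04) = -107.76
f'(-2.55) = 85.36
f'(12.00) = 250.50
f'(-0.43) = 30.36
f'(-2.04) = 69.66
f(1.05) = -2.59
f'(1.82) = 1.50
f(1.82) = 0.82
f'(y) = (y - 4)*(y - 3) + (y - 4)*(y - 3/2) + (y - 3)*(y - 3/2)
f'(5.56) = 20.72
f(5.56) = 16.21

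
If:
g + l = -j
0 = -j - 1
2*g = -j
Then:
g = 1/2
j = -1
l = 1/2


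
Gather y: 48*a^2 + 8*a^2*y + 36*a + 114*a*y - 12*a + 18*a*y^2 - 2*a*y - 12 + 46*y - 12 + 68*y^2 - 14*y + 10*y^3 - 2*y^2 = 48*a^2 + 24*a + 10*y^3 + y^2*(18*a + 66) + y*(8*a^2 + 112*a + 32) - 24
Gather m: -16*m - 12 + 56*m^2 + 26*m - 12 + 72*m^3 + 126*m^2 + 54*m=72*m^3 + 182*m^2 + 64*m - 24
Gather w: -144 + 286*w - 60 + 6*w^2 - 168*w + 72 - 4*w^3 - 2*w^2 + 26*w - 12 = -4*w^3 + 4*w^2 + 144*w - 144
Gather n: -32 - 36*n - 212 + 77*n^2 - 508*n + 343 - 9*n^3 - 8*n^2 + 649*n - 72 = -9*n^3 + 69*n^2 + 105*n + 27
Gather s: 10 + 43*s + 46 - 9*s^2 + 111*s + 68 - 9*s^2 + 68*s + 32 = -18*s^2 + 222*s + 156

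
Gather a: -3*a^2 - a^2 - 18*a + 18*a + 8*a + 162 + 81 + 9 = -4*a^2 + 8*a + 252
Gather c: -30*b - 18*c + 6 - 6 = -30*b - 18*c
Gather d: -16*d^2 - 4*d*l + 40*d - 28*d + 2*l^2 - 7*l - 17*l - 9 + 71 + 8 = -16*d^2 + d*(12 - 4*l) + 2*l^2 - 24*l + 70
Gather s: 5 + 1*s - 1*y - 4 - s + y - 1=0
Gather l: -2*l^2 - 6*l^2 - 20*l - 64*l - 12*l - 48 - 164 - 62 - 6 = -8*l^2 - 96*l - 280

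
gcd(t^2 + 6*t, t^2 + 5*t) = t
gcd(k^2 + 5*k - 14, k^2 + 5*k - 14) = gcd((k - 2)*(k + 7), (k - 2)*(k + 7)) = k^2 + 5*k - 14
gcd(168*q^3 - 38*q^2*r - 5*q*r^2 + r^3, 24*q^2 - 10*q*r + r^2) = 4*q - r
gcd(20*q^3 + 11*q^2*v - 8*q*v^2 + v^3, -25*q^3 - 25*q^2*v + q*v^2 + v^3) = 5*q^2 + 4*q*v - v^2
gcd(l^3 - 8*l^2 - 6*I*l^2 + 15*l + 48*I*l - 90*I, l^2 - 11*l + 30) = l - 5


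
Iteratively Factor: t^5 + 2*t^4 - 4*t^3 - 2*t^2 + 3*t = (t)*(t^4 + 2*t^3 - 4*t^2 - 2*t + 3) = t*(t + 3)*(t^3 - t^2 - t + 1) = t*(t - 1)*(t + 3)*(t^2 - 1) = t*(t - 1)^2*(t + 3)*(t + 1)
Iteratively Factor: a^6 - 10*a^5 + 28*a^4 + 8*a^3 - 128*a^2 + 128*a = (a)*(a^5 - 10*a^4 + 28*a^3 + 8*a^2 - 128*a + 128) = a*(a - 4)*(a^4 - 6*a^3 + 4*a^2 + 24*a - 32) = a*(a - 4)*(a - 2)*(a^3 - 4*a^2 - 4*a + 16) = a*(a - 4)*(a - 2)^2*(a^2 - 2*a - 8) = a*(a - 4)*(a - 2)^2*(a + 2)*(a - 4)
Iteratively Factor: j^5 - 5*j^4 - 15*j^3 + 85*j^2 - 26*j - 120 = (j - 5)*(j^4 - 15*j^2 + 10*j + 24) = (j - 5)*(j - 3)*(j^3 + 3*j^2 - 6*j - 8) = (j - 5)*(j - 3)*(j - 2)*(j^2 + 5*j + 4) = (j - 5)*(j - 3)*(j - 2)*(j + 4)*(j + 1)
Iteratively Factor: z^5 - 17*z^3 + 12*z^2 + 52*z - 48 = (z + 2)*(z^4 - 2*z^3 - 13*z^2 + 38*z - 24) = (z - 2)*(z + 2)*(z^3 - 13*z + 12) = (z - 2)*(z - 1)*(z + 2)*(z^2 + z - 12) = (z - 2)*(z - 1)*(z + 2)*(z + 4)*(z - 3)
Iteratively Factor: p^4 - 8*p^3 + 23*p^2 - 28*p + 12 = (p - 2)*(p^3 - 6*p^2 + 11*p - 6) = (p - 2)^2*(p^2 - 4*p + 3) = (p - 2)^2*(p - 1)*(p - 3)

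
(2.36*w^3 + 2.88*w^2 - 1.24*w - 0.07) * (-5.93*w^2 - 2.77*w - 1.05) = -13.9948*w^5 - 23.6156*w^4 - 3.1024*w^3 + 0.8259*w^2 + 1.4959*w + 0.0735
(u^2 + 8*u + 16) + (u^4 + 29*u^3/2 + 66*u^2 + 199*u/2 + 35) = u^4 + 29*u^3/2 + 67*u^2 + 215*u/2 + 51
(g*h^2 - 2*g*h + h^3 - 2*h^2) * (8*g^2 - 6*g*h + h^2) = 8*g^3*h^2 - 16*g^3*h + 2*g^2*h^3 - 4*g^2*h^2 - 5*g*h^4 + 10*g*h^3 + h^5 - 2*h^4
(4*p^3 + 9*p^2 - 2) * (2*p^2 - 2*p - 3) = 8*p^5 + 10*p^4 - 30*p^3 - 31*p^2 + 4*p + 6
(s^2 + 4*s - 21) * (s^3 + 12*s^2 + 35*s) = s^5 + 16*s^4 + 62*s^3 - 112*s^2 - 735*s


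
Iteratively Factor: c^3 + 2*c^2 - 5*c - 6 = (c - 2)*(c^2 + 4*c + 3) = (c - 2)*(c + 1)*(c + 3)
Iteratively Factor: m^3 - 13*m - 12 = (m + 1)*(m^2 - m - 12) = (m + 1)*(m + 3)*(m - 4)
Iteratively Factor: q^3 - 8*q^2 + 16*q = (q - 4)*(q^2 - 4*q) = (q - 4)^2*(q)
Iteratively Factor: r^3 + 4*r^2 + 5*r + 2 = (r + 1)*(r^2 + 3*r + 2) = (r + 1)*(r + 2)*(r + 1)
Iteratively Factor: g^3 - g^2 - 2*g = (g + 1)*(g^2 - 2*g) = (g - 2)*(g + 1)*(g)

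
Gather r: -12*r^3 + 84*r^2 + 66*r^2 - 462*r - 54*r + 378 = -12*r^3 + 150*r^2 - 516*r + 378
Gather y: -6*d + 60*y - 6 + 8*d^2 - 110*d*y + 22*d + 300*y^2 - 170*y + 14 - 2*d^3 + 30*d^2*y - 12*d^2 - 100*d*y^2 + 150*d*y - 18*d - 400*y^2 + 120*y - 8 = -2*d^3 - 4*d^2 - 2*d + y^2*(-100*d - 100) + y*(30*d^2 + 40*d + 10)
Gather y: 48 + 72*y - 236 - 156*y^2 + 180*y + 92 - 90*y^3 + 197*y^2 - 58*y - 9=-90*y^3 + 41*y^2 + 194*y - 105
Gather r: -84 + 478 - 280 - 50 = 64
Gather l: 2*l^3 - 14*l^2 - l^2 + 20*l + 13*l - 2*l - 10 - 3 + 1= 2*l^3 - 15*l^2 + 31*l - 12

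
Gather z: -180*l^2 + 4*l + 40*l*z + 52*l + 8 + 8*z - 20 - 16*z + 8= -180*l^2 + 56*l + z*(40*l - 8) - 4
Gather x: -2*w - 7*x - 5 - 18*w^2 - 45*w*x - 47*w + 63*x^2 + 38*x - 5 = -18*w^2 - 49*w + 63*x^2 + x*(31 - 45*w) - 10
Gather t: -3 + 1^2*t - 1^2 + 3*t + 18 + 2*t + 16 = 6*t + 30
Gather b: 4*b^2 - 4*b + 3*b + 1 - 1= 4*b^2 - b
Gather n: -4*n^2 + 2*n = -4*n^2 + 2*n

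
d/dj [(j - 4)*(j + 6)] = 2*j + 2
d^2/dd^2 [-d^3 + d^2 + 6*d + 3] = 2 - 6*d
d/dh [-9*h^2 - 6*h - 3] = -18*h - 6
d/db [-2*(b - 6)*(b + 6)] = -4*b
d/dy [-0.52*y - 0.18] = -0.520000000000000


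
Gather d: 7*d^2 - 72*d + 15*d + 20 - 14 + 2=7*d^2 - 57*d + 8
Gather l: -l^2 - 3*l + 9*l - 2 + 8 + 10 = -l^2 + 6*l + 16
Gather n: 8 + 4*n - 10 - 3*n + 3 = n + 1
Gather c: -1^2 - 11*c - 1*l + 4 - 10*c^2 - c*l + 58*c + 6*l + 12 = -10*c^2 + c*(47 - l) + 5*l + 15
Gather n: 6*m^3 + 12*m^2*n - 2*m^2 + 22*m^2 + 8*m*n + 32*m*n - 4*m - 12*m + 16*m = 6*m^3 + 20*m^2 + n*(12*m^2 + 40*m)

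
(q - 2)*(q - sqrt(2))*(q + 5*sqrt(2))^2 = q^4 - 2*q^3 + 9*sqrt(2)*q^3 - 18*sqrt(2)*q^2 + 30*q^2 - 50*sqrt(2)*q - 60*q + 100*sqrt(2)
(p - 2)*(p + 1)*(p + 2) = p^3 + p^2 - 4*p - 4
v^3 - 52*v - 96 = (v - 8)*(v + 2)*(v + 6)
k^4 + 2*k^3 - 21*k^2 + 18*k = k*(k - 3)*(k - 1)*(k + 6)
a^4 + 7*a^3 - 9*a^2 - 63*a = a*(a - 3)*(a + 3)*(a + 7)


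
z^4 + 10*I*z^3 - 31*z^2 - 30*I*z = z*(z + 2*I)*(z + 3*I)*(z + 5*I)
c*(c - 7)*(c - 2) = c^3 - 9*c^2 + 14*c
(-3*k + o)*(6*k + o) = -18*k^2 + 3*k*o + o^2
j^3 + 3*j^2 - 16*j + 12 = (j - 2)*(j - 1)*(j + 6)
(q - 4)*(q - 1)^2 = q^3 - 6*q^2 + 9*q - 4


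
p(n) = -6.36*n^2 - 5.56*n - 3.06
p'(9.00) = -120.04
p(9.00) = -568.26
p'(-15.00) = 185.24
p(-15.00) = -1350.66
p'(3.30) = -47.54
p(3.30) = -90.67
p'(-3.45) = 38.32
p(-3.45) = -59.58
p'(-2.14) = 21.66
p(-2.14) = -20.29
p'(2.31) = -34.94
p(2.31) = -49.84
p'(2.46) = -36.85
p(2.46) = -55.23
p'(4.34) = -60.76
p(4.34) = -146.98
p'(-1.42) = 12.50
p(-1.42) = -7.99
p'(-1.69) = 15.94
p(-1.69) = -11.83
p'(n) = -12.72*n - 5.56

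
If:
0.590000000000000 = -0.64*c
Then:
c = -0.92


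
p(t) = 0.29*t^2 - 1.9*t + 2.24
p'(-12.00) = -8.86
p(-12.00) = 66.80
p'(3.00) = -0.16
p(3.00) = -0.85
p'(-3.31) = -3.82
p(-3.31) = 11.71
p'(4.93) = 0.96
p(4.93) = -0.08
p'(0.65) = -1.52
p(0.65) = 1.13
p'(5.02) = 1.01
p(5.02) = 0.01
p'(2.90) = -0.22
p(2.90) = -0.83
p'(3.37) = 0.05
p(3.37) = -0.87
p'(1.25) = -1.18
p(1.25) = 0.32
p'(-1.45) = -2.74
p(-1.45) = 5.60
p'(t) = 0.58*t - 1.9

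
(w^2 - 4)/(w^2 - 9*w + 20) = (w^2 - 4)/(w^2 - 9*w + 20)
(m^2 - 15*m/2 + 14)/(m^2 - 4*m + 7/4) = 2*(m - 4)/(2*m - 1)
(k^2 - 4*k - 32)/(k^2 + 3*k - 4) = (k - 8)/(k - 1)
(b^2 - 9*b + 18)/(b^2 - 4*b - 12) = (b - 3)/(b + 2)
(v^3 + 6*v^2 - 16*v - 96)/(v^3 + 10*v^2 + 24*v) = (v - 4)/v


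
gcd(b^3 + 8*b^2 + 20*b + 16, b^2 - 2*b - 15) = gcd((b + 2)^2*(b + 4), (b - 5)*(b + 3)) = 1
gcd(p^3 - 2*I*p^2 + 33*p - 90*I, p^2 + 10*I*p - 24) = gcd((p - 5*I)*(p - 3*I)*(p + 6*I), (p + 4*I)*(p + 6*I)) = p + 6*I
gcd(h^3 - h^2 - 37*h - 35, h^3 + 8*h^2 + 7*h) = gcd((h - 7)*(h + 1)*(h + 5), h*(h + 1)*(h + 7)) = h + 1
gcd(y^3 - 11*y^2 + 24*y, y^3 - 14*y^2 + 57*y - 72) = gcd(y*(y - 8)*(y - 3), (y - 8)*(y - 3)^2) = y^2 - 11*y + 24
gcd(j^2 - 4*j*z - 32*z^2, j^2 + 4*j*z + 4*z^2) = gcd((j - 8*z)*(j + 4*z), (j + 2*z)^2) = 1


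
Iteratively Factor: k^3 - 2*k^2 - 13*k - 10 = (k + 2)*(k^2 - 4*k - 5) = (k + 1)*(k + 2)*(k - 5)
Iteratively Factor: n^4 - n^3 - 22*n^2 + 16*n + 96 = (n - 3)*(n^3 + 2*n^2 - 16*n - 32) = (n - 4)*(n - 3)*(n^2 + 6*n + 8) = (n - 4)*(n - 3)*(n + 4)*(n + 2)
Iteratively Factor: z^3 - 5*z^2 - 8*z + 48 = (z + 3)*(z^2 - 8*z + 16) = (z - 4)*(z + 3)*(z - 4)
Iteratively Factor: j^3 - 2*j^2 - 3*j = (j)*(j^2 - 2*j - 3) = j*(j + 1)*(j - 3)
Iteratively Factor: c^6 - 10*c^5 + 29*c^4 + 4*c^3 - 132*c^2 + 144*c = (c - 3)*(c^5 - 7*c^4 + 8*c^3 + 28*c^2 - 48*c) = c*(c - 3)*(c^4 - 7*c^3 + 8*c^2 + 28*c - 48) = c*(c - 3)^2*(c^3 - 4*c^2 - 4*c + 16) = c*(c - 3)^2*(c - 2)*(c^2 - 2*c - 8) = c*(c - 3)^2*(c - 2)*(c + 2)*(c - 4)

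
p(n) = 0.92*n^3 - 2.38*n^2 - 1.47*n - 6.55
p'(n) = 2.76*n^2 - 4.76*n - 1.47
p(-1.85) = -17.80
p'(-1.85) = 16.78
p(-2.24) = -25.54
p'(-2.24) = 23.04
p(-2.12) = -22.90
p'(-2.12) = 21.03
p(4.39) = 18.97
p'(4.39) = 30.82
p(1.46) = -10.91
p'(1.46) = -2.54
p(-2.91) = -45.10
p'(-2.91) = 35.75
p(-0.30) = -6.35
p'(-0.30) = 0.21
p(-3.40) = -65.22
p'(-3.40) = 46.62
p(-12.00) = -1921.39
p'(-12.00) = 453.09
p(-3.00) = -48.40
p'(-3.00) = 37.65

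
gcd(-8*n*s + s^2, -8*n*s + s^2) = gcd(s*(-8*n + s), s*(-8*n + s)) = -8*n*s + s^2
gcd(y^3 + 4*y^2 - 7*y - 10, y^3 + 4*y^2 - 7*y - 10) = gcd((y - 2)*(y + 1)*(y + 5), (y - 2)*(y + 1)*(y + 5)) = y^3 + 4*y^2 - 7*y - 10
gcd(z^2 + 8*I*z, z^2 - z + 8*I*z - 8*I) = z + 8*I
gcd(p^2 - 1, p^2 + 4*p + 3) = p + 1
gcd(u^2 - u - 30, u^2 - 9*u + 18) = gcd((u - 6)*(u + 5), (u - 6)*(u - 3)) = u - 6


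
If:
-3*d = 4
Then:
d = -4/3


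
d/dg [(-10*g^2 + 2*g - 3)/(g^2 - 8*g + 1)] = 2*(39*g^2 - 7*g - 11)/(g^4 - 16*g^3 + 66*g^2 - 16*g + 1)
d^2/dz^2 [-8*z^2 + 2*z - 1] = -16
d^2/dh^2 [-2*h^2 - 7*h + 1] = -4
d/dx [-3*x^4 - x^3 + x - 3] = -12*x^3 - 3*x^2 + 1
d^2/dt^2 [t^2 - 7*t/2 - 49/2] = 2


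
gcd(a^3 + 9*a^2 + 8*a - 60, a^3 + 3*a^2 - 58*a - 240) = a^2 + 11*a + 30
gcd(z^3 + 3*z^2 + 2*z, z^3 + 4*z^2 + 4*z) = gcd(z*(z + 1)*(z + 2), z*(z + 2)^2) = z^2 + 2*z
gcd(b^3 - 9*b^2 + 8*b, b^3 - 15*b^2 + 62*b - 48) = b^2 - 9*b + 8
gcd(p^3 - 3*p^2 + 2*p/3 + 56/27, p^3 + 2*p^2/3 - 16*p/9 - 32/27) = p^2 - 2*p/3 - 8/9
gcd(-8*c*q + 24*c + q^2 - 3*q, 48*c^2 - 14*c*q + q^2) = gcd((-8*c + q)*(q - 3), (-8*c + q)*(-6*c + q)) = -8*c + q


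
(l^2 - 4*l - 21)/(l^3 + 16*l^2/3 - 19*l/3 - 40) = 3*(l - 7)/(3*l^2 + 7*l - 40)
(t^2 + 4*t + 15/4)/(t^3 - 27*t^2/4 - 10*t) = (4*t^2 + 16*t + 15)/(t*(4*t^2 - 27*t - 40))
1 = 1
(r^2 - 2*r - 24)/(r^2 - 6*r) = (r + 4)/r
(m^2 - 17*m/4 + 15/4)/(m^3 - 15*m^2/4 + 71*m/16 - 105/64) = 16*(m - 3)/(16*m^2 - 40*m + 21)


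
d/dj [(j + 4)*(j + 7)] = 2*j + 11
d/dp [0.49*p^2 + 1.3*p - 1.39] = 0.98*p + 1.3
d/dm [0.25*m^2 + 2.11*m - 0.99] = 0.5*m + 2.11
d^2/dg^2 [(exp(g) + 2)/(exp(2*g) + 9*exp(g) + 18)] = (exp(3*g) - exp(2*g) - 54*exp(g) - 144)*exp(2*g)/(exp(6*g) + 27*exp(5*g) + 297*exp(4*g) + 1701*exp(3*g) + 5346*exp(2*g) + 8748*exp(g) + 5832)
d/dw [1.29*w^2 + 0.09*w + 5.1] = 2.58*w + 0.09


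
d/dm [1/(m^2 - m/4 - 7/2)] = 4*(1 - 8*m)/(-4*m^2 + m + 14)^2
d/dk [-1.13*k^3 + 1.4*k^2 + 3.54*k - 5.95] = -3.39*k^2 + 2.8*k + 3.54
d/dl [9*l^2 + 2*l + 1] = 18*l + 2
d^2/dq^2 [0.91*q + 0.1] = 0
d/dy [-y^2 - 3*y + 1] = -2*y - 3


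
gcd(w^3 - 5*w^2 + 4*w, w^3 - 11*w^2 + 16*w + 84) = 1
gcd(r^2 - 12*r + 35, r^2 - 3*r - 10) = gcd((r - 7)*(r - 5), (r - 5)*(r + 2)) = r - 5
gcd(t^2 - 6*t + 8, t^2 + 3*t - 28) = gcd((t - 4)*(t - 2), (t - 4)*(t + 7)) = t - 4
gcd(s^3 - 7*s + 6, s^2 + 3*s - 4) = s - 1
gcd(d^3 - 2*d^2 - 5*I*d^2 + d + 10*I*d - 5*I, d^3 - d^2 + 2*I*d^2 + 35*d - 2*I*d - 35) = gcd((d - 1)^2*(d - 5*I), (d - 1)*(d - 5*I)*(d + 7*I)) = d^2 + d*(-1 - 5*I) + 5*I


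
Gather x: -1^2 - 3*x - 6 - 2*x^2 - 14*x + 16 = -2*x^2 - 17*x + 9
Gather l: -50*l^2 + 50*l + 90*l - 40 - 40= -50*l^2 + 140*l - 80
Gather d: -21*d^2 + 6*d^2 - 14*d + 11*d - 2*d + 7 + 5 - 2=-15*d^2 - 5*d + 10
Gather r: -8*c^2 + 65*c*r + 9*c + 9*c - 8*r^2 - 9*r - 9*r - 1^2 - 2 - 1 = -8*c^2 + 18*c - 8*r^2 + r*(65*c - 18) - 4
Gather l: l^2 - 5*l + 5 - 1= l^2 - 5*l + 4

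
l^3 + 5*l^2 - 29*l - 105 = (l - 5)*(l + 3)*(l + 7)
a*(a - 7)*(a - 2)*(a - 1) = a^4 - 10*a^3 + 23*a^2 - 14*a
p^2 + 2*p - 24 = (p - 4)*(p + 6)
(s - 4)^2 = s^2 - 8*s + 16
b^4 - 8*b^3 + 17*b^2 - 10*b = b*(b - 5)*(b - 2)*(b - 1)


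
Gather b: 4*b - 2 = 4*b - 2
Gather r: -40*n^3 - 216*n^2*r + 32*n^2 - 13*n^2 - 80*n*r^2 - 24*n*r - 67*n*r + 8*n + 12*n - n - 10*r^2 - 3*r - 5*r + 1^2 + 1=-40*n^3 + 19*n^2 + 19*n + r^2*(-80*n - 10) + r*(-216*n^2 - 91*n - 8) + 2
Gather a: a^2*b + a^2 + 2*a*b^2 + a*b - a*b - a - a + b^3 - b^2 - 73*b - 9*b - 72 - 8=a^2*(b + 1) + a*(2*b^2 - 2) + b^3 - b^2 - 82*b - 80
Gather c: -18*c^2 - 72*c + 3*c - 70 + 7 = -18*c^2 - 69*c - 63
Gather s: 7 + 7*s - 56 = 7*s - 49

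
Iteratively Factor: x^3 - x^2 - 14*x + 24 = (x - 3)*(x^2 + 2*x - 8) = (x - 3)*(x + 4)*(x - 2)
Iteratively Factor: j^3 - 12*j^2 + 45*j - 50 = (j - 5)*(j^2 - 7*j + 10) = (j - 5)*(j - 2)*(j - 5)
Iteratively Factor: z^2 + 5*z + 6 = (z + 2)*(z + 3)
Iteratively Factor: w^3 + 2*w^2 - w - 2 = (w + 1)*(w^2 + w - 2) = (w + 1)*(w + 2)*(w - 1)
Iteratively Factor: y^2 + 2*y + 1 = (y + 1)*(y + 1)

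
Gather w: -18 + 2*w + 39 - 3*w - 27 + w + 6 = 0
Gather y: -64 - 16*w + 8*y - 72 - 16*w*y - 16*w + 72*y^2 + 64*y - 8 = -32*w + 72*y^2 + y*(72 - 16*w) - 144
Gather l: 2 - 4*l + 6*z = -4*l + 6*z + 2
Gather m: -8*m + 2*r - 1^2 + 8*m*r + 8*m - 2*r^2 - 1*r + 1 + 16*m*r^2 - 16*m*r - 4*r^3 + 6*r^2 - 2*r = m*(16*r^2 - 8*r) - 4*r^3 + 4*r^2 - r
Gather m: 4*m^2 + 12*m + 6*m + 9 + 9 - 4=4*m^2 + 18*m + 14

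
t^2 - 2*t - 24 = (t - 6)*(t + 4)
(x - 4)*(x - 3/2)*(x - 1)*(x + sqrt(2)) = x^4 - 13*x^3/2 + sqrt(2)*x^3 - 13*sqrt(2)*x^2/2 + 23*x^2/2 - 6*x + 23*sqrt(2)*x/2 - 6*sqrt(2)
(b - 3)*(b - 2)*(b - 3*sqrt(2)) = b^3 - 5*b^2 - 3*sqrt(2)*b^2 + 6*b + 15*sqrt(2)*b - 18*sqrt(2)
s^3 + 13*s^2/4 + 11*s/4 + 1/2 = (s + 1/4)*(s + 1)*(s + 2)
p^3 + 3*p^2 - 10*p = p*(p - 2)*(p + 5)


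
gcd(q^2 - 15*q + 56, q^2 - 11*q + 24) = q - 8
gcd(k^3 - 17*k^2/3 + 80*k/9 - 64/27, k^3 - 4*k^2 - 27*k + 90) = 1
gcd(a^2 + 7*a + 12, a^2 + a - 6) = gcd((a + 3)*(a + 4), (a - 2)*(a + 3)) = a + 3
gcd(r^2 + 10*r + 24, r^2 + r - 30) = r + 6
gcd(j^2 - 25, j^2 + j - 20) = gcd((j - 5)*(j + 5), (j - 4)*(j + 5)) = j + 5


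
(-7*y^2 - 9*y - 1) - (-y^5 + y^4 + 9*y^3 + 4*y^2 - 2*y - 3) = y^5 - y^4 - 9*y^3 - 11*y^2 - 7*y + 2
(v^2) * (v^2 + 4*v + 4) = v^4 + 4*v^3 + 4*v^2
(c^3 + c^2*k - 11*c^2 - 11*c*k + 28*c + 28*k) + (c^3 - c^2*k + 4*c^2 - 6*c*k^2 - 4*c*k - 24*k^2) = 2*c^3 - 7*c^2 - 6*c*k^2 - 15*c*k + 28*c - 24*k^2 + 28*k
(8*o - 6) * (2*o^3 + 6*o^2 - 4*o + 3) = 16*o^4 + 36*o^3 - 68*o^2 + 48*o - 18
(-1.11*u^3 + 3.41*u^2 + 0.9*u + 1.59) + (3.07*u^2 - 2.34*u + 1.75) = -1.11*u^3 + 6.48*u^2 - 1.44*u + 3.34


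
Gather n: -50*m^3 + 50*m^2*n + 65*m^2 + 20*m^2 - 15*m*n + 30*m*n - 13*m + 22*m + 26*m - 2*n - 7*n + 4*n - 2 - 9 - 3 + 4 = -50*m^3 + 85*m^2 + 35*m + n*(50*m^2 + 15*m - 5) - 10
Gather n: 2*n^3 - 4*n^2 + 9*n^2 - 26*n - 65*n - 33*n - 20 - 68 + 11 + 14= 2*n^3 + 5*n^2 - 124*n - 63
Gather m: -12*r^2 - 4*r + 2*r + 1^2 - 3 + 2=-12*r^2 - 2*r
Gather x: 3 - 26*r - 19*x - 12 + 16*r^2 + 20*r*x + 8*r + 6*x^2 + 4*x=16*r^2 - 18*r + 6*x^2 + x*(20*r - 15) - 9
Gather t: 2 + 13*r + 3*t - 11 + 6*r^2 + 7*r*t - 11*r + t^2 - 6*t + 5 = 6*r^2 + 2*r + t^2 + t*(7*r - 3) - 4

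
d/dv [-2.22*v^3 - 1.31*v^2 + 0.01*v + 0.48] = -6.66*v^2 - 2.62*v + 0.01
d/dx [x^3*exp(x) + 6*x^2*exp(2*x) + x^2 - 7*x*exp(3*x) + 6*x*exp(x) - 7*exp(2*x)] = x^3*exp(x) + 12*x^2*exp(2*x) + 3*x^2*exp(x) - 21*x*exp(3*x) + 12*x*exp(2*x) + 6*x*exp(x) + 2*x - 7*exp(3*x) - 14*exp(2*x) + 6*exp(x)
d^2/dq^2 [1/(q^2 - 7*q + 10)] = 2*(-q^2 + 7*q + (2*q - 7)^2 - 10)/(q^2 - 7*q + 10)^3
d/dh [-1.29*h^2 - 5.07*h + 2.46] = -2.58*h - 5.07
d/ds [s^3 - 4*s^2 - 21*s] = 3*s^2 - 8*s - 21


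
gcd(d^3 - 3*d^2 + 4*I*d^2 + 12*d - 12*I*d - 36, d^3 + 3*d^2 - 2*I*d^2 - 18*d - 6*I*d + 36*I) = d^2 + d*(-3 - 2*I) + 6*I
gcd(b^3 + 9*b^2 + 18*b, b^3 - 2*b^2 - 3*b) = b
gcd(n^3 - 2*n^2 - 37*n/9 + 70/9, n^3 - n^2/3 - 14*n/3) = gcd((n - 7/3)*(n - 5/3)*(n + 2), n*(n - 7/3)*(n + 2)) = n^2 - n/3 - 14/3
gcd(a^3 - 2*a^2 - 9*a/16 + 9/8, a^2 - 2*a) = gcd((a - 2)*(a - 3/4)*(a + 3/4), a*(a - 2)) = a - 2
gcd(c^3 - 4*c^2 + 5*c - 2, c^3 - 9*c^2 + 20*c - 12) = c^2 - 3*c + 2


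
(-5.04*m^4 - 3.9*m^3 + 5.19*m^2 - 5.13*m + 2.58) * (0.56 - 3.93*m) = 19.8072*m^5 + 12.5046*m^4 - 22.5807*m^3 + 23.0673*m^2 - 13.0122*m + 1.4448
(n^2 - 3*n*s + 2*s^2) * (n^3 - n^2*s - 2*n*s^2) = n^5 - 4*n^4*s + 3*n^3*s^2 + 4*n^2*s^3 - 4*n*s^4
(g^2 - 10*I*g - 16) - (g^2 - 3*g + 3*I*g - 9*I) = 3*g - 13*I*g - 16 + 9*I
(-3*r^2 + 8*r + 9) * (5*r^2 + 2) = -15*r^4 + 40*r^3 + 39*r^2 + 16*r + 18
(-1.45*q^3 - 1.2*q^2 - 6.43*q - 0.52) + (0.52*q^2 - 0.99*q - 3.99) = -1.45*q^3 - 0.68*q^2 - 7.42*q - 4.51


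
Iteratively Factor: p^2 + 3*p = (p + 3)*(p)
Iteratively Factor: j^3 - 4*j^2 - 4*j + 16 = (j - 4)*(j^2 - 4) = (j - 4)*(j - 2)*(j + 2)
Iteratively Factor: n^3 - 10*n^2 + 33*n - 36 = (n - 3)*(n^2 - 7*n + 12) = (n - 3)^2*(n - 4)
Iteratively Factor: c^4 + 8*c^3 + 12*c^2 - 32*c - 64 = (c + 4)*(c^3 + 4*c^2 - 4*c - 16) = (c - 2)*(c + 4)*(c^2 + 6*c + 8) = (c - 2)*(c + 4)^2*(c + 2)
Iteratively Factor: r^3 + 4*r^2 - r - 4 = (r + 1)*(r^2 + 3*r - 4) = (r + 1)*(r + 4)*(r - 1)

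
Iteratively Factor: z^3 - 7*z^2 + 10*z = (z)*(z^2 - 7*z + 10) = z*(z - 2)*(z - 5)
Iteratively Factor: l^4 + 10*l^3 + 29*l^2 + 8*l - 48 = (l + 3)*(l^3 + 7*l^2 + 8*l - 16) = (l + 3)*(l + 4)*(l^2 + 3*l - 4) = (l + 3)*(l + 4)^2*(l - 1)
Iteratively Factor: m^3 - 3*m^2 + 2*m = (m - 2)*(m^2 - m) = m*(m - 2)*(m - 1)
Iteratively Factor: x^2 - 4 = (x - 2)*(x + 2)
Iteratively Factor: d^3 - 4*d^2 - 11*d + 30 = (d - 2)*(d^2 - 2*d - 15) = (d - 2)*(d + 3)*(d - 5)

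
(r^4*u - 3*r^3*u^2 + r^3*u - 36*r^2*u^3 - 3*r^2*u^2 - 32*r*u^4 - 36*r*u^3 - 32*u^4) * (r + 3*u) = r^5*u + r^4*u - 45*r^3*u^3 - 140*r^2*u^4 - 45*r^2*u^3 - 96*r*u^5 - 140*r*u^4 - 96*u^5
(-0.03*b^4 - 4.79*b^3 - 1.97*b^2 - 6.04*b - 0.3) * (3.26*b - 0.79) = -0.0978*b^5 - 15.5917*b^4 - 2.6381*b^3 - 18.1341*b^2 + 3.7936*b + 0.237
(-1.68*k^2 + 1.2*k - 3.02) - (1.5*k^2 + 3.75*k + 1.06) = -3.18*k^2 - 2.55*k - 4.08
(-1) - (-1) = 0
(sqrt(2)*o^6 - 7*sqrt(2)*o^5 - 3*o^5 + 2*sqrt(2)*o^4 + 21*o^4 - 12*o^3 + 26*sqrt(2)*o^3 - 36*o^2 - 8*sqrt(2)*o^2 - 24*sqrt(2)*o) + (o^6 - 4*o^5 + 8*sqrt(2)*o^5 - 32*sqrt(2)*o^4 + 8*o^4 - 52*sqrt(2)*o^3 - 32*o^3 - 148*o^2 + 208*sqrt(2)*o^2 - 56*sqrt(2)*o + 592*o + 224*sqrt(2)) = o^6 + sqrt(2)*o^6 - 7*o^5 + sqrt(2)*o^5 - 30*sqrt(2)*o^4 + 29*o^4 - 44*o^3 - 26*sqrt(2)*o^3 - 184*o^2 + 200*sqrt(2)*o^2 - 80*sqrt(2)*o + 592*o + 224*sqrt(2)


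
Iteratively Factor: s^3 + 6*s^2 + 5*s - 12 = (s - 1)*(s^2 + 7*s + 12) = (s - 1)*(s + 4)*(s + 3)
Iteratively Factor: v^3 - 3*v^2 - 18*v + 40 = (v - 5)*(v^2 + 2*v - 8) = (v - 5)*(v - 2)*(v + 4)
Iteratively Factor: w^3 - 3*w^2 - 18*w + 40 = (w - 5)*(w^2 + 2*w - 8) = (w - 5)*(w + 4)*(w - 2)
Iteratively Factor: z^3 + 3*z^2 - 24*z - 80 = (z + 4)*(z^2 - z - 20) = (z - 5)*(z + 4)*(z + 4)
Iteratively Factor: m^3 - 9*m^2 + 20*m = (m)*(m^2 - 9*m + 20) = m*(m - 4)*(m - 5)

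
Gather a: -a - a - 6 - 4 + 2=-2*a - 8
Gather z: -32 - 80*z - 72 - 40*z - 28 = -120*z - 132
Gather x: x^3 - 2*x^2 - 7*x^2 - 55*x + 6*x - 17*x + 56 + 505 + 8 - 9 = x^3 - 9*x^2 - 66*x + 560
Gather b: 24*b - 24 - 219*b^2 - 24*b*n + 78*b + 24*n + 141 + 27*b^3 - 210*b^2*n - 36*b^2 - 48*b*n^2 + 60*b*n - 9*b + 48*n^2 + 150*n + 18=27*b^3 + b^2*(-210*n - 255) + b*(-48*n^2 + 36*n + 93) + 48*n^2 + 174*n + 135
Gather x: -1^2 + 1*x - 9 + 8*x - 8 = 9*x - 18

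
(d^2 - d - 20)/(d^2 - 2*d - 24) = (d - 5)/(d - 6)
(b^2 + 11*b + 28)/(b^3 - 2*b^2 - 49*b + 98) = (b + 4)/(b^2 - 9*b + 14)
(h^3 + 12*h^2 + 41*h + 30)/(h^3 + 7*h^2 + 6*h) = (h + 5)/h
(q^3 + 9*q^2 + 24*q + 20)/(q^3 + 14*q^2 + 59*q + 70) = (q + 2)/(q + 7)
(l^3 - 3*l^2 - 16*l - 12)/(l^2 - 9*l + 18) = (l^2 + 3*l + 2)/(l - 3)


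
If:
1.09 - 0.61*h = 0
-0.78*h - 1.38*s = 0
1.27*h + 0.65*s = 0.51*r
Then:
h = 1.79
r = 3.16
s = -1.01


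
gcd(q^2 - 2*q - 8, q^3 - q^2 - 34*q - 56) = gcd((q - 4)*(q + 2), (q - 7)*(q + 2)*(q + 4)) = q + 2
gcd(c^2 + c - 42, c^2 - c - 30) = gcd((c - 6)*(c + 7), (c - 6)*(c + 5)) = c - 6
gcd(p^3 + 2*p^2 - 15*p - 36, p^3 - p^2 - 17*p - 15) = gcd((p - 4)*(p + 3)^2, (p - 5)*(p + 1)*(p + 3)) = p + 3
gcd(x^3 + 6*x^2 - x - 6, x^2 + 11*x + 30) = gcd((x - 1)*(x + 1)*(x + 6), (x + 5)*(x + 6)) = x + 6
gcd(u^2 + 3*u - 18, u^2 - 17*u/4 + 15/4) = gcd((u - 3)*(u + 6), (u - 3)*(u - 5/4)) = u - 3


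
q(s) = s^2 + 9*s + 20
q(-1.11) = 11.24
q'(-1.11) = 6.78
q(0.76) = 27.42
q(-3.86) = 0.16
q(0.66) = 26.38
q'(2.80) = 14.60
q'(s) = 2*s + 9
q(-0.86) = 13.00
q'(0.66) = 10.32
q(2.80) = 53.04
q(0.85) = 28.37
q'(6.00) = 21.00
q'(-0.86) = 7.28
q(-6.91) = 5.56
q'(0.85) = 10.70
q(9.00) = 182.00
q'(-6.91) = -4.82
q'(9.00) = 27.00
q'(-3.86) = 1.28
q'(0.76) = 10.52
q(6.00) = 110.00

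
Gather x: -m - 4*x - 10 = -m - 4*x - 10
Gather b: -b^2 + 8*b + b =-b^2 + 9*b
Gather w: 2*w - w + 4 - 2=w + 2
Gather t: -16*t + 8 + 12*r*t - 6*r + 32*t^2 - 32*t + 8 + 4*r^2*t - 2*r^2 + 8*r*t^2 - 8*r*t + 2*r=-2*r^2 - 4*r + t^2*(8*r + 32) + t*(4*r^2 + 4*r - 48) + 16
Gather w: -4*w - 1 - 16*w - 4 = -20*w - 5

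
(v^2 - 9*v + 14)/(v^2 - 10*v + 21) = (v - 2)/(v - 3)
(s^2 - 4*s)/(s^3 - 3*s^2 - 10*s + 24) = s/(s^2 + s - 6)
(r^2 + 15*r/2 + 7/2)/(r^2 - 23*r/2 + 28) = (2*r^2 + 15*r + 7)/(2*r^2 - 23*r + 56)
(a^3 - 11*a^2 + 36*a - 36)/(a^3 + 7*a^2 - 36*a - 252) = (a^2 - 5*a + 6)/(a^2 + 13*a + 42)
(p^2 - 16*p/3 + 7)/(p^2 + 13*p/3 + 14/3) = (3*p^2 - 16*p + 21)/(3*p^2 + 13*p + 14)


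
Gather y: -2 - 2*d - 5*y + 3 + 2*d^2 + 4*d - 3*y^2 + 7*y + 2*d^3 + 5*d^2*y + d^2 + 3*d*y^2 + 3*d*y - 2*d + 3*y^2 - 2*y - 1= 2*d^3 + 3*d^2 + 3*d*y^2 + y*(5*d^2 + 3*d)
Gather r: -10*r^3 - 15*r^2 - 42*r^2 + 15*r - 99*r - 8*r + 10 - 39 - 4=-10*r^3 - 57*r^2 - 92*r - 33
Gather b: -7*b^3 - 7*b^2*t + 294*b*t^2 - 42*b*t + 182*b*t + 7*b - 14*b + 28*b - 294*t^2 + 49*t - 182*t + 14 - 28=-7*b^3 - 7*b^2*t + b*(294*t^2 + 140*t + 21) - 294*t^2 - 133*t - 14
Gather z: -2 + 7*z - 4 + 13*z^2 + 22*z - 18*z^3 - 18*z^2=-18*z^3 - 5*z^2 + 29*z - 6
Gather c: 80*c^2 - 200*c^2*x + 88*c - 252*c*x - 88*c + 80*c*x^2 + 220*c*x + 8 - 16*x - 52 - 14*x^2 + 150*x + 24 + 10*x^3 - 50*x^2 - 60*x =c^2*(80 - 200*x) + c*(80*x^2 - 32*x) + 10*x^3 - 64*x^2 + 74*x - 20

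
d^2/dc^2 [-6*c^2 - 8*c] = -12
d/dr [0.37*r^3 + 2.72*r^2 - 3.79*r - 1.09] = 1.11*r^2 + 5.44*r - 3.79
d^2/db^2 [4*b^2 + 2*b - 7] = 8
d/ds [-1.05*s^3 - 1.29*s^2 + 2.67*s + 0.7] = -3.15*s^2 - 2.58*s + 2.67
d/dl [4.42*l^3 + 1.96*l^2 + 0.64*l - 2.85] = 13.26*l^2 + 3.92*l + 0.64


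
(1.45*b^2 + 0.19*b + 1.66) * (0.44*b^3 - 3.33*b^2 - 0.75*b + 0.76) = 0.638*b^5 - 4.7449*b^4 - 0.9898*b^3 - 4.5683*b^2 - 1.1006*b + 1.2616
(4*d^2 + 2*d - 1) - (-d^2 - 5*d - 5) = 5*d^2 + 7*d + 4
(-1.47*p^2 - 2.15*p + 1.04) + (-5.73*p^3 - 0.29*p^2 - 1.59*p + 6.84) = -5.73*p^3 - 1.76*p^2 - 3.74*p + 7.88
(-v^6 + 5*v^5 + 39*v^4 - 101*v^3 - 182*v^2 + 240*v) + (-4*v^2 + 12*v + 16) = -v^6 + 5*v^5 + 39*v^4 - 101*v^3 - 186*v^2 + 252*v + 16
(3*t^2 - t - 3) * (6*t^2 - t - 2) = 18*t^4 - 9*t^3 - 23*t^2 + 5*t + 6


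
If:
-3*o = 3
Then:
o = -1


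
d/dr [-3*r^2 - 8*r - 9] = -6*r - 8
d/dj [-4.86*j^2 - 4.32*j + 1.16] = -9.72*j - 4.32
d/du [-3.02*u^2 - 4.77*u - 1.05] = -6.04*u - 4.77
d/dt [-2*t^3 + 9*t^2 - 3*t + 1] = -6*t^2 + 18*t - 3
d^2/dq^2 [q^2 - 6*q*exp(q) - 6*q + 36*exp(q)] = -6*q*exp(q) + 24*exp(q) + 2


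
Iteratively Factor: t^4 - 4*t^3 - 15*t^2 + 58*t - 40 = (t + 4)*(t^3 - 8*t^2 + 17*t - 10) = (t - 2)*(t + 4)*(t^2 - 6*t + 5) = (t - 5)*(t - 2)*(t + 4)*(t - 1)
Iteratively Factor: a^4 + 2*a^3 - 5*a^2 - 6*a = (a)*(a^3 + 2*a^2 - 5*a - 6) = a*(a - 2)*(a^2 + 4*a + 3) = a*(a - 2)*(a + 1)*(a + 3)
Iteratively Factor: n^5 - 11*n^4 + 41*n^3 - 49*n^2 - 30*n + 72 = (n - 4)*(n^4 - 7*n^3 + 13*n^2 + 3*n - 18) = (n - 4)*(n - 3)*(n^3 - 4*n^2 + n + 6) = (n - 4)*(n - 3)*(n + 1)*(n^2 - 5*n + 6) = (n - 4)*(n - 3)*(n - 2)*(n + 1)*(n - 3)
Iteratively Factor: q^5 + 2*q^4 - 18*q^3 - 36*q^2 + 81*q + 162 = (q - 3)*(q^4 + 5*q^3 - 3*q^2 - 45*q - 54) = (q - 3)*(q + 3)*(q^3 + 2*q^2 - 9*q - 18) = (q - 3)*(q + 3)^2*(q^2 - q - 6) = (q - 3)^2*(q + 3)^2*(q + 2)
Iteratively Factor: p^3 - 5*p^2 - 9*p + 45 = (p - 5)*(p^2 - 9) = (p - 5)*(p + 3)*(p - 3)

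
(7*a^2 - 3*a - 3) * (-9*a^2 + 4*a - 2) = -63*a^4 + 55*a^3 + a^2 - 6*a + 6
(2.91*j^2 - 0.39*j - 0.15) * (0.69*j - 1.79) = 2.0079*j^3 - 5.478*j^2 + 0.5946*j + 0.2685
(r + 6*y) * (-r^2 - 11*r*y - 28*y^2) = -r^3 - 17*r^2*y - 94*r*y^2 - 168*y^3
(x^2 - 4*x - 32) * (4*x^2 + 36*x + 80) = 4*x^4 + 20*x^3 - 192*x^2 - 1472*x - 2560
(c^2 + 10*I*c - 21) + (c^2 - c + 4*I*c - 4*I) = 2*c^2 - c + 14*I*c - 21 - 4*I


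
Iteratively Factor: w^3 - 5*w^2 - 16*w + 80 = (w + 4)*(w^2 - 9*w + 20) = (w - 4)*(w + 4)*(w - 5)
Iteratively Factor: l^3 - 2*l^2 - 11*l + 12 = (l - 4)*(l^2 + 2*l - 3) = (l - 4)*(l - 1)*(l + 3)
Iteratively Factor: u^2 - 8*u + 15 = (u - 3)*(u - 5)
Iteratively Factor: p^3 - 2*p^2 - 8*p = (p)*(p^2 - 2*p - 8) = p*(p + 2)*(p - 4)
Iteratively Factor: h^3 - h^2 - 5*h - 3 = (h + 1)*(h^2 - 2*h - 3) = (h + 1)^2*(h - 3)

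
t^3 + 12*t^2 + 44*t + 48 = (t + 2)*(t + 4)*(t + 6)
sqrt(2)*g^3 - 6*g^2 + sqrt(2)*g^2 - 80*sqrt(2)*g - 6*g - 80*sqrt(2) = (g - 8*sqrt(2))*(g + 5*sqrt(2))*(sqrt(2)*g + sqrt(2))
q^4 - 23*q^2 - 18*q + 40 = (q - 5)*(q - 1)*(q + 2)*(q + 4)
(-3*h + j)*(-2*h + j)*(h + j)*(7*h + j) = 42*h^4 + 13*h^3*j - 27*h^2*j^2 + 3*h*j^3 + j^4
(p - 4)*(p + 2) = p^2 - 2*p - 8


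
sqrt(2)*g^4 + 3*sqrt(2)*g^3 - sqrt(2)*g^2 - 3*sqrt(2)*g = g*(g - 1)*(g + 3)*(sqrt(2)*g + sqrt(2))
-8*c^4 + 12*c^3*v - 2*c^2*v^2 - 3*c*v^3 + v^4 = (-2*c + v)^2*(-c + v)*(2*c + v)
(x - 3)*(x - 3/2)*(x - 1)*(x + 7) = x^4 + 3*x^3/2 - 59*x^2/2 + 117*x/2 - 63/2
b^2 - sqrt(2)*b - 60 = (b - 6*sqrt(2))*(b + 5*sqrt(2))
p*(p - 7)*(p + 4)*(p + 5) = p^4 + 2*p^3 - 43*p^2 - 140*p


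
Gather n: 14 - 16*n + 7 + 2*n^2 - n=2*n^2 - 17*n + 21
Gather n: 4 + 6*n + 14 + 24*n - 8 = 30*n + 10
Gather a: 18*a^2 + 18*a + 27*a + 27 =18*a^2 + 45*a + 27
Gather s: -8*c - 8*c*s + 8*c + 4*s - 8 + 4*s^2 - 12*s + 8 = 4*s^2 + s*(-8*c - 8)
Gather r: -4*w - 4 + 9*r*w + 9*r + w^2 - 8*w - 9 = r*(9*w + 9) + w^2 - 12*w - 13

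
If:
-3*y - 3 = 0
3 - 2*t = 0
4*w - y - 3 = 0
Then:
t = 3/2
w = 1/2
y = -1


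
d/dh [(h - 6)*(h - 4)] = 2*h - 10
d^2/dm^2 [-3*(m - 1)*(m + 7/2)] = -6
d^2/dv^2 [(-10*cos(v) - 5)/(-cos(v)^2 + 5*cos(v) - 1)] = 10*(18*(1 - cos(2*v))^2*cos(v) + 14*(1 - cos(2*v))^2 + 99*cos(v) + 106*cos(2*v) - 15*cos(3*v) - 4*cos(5*v) - 222)/(10*cos(v) - cos(2*v) - 3)^3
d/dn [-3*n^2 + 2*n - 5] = 2 - 6*n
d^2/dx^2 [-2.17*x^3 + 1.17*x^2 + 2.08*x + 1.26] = 2.34 - 13.02*x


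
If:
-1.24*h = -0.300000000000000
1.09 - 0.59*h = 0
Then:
No Solution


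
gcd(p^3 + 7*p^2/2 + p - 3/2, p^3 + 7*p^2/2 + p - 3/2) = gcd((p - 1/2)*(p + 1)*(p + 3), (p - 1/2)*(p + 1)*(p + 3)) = p^3 + 7*p^2/2 + p - 3/2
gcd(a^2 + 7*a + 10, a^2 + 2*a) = a + 2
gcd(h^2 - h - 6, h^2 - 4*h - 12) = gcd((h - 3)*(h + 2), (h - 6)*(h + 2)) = h + 2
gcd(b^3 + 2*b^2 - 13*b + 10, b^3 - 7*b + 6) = b^2 - 3*b + 2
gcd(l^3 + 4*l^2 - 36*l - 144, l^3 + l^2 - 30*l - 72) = l^2 - 2*l - 24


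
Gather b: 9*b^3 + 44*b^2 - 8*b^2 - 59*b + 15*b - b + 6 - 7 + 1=9*b^3 + 36*b^2 - 45*b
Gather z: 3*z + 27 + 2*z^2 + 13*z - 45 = 2*z^2 + 16*z - 18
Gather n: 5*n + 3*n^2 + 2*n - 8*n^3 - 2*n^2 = -8*n^3 + n^2 + 7*n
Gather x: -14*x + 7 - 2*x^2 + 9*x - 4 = -2*x^2 - 5*x + 3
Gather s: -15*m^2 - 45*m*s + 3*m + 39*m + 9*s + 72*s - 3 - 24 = -15*m^2 + 42*m + s*(81 - 45*m) - 27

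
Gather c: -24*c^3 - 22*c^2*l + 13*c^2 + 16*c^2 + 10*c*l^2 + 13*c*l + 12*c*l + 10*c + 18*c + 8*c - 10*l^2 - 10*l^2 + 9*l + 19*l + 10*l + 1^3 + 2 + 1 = -24*c^3 + c^2*(29 - 22*l) + c*(10*l^2 + 25*l + 36) - 20*l^2 + 38*l + 4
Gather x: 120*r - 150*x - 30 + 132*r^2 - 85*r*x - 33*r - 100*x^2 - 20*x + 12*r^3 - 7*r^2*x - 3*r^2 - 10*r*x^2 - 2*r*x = 12*r^3 + 129*r^2 + 87*r + x^2*(-10*r - 100) + x*(-7*r^2 - 87*r - 170) - 30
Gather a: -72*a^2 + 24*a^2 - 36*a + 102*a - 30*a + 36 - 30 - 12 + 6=-48*a^2 + 36*a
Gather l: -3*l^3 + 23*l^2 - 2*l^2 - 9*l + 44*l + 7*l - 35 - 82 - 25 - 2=-3*l^3 + 21*l^2 + 42*l - 144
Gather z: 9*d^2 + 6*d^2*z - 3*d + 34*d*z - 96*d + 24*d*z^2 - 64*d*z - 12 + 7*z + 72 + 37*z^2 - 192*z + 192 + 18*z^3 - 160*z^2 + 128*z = 9*d^2 - 99*d + 18*z^3 + z^2*(24*d - 123) + z*(6*d^2 - 30*d - 57) + 252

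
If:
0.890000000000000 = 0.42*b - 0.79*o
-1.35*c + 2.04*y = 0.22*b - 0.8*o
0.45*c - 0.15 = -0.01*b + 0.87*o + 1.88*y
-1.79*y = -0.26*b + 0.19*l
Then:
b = 1.37910578930023 - 3.12424475447655*y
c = 1.03595640020994*y - 0.457861266737461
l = 1.88719739588453 - 13.6963349271784*y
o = -1.66099088212677*y - 0.393386795561903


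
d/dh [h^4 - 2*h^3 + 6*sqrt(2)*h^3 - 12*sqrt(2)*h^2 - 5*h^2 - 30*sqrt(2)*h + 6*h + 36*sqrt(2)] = 4*h^3 - 6*h^2 + 18*sqrt(2)*h^2 - 24*sqrt(2)*h - 10*h - 30*sqrt(2) + 6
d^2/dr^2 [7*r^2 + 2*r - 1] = 14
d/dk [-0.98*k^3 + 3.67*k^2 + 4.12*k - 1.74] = -2.94*k^2 + 7.34*k + 4.12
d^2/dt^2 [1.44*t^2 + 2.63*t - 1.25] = 2.88000000000000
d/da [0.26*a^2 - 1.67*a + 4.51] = 0.52*a - 1.67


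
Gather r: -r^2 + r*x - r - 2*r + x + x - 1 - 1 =-r^2 + r*(x - 3) + 2*x - 2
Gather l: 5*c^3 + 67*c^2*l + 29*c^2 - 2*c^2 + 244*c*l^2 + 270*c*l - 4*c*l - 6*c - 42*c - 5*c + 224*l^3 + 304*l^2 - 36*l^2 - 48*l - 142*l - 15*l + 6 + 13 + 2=5*c^3 + 27*c^2 - 53*c + 224*l^3 + l^2*(244*c + 268) + l*(67*c^2 + 266*c - 205) + 21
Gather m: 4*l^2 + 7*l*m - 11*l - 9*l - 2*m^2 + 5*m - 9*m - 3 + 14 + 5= 4*l^2 - 20*l - 2*m^2 + m*(7*l - 4) + 16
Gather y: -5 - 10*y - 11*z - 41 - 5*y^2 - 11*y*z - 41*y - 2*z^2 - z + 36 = -5*y^2 + y*(-11*z - 51) - 2*z^2 - 12*z - 10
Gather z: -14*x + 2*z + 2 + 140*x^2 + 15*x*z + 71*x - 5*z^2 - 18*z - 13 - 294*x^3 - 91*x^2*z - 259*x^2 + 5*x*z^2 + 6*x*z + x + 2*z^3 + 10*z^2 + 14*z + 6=-294*x^3 - 119*x^2 + 58*x + 2*z^3 + z^2*(5*x + 5) + z*(-91*x^2 + 21*x - 2) - 5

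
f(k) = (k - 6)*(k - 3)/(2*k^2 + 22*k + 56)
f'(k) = (-4*k - 22)*(k - 6)*(k - 3)/(2*k^2 + 22*k + 56)^2 + (k - 6)/(2*k^2 + 22*k + 56) + (k - 3)/(2*k^2 + 22*k + 56)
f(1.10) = 0.11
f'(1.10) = -0.12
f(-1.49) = 1.22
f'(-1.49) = -1.14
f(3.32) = -0.01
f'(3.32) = -0.01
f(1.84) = 0.05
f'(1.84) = -0.06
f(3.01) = -0.00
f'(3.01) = -0.02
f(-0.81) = 0.66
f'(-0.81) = -0.58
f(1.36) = 0.08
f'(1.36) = -0.10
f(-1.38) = 1.10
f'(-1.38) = -1.01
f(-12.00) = 3.38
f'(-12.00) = 0.68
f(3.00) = 0.00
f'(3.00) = -0.02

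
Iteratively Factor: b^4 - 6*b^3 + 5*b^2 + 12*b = (b)*(b^3 - 6*b^2 + 5*b + 12) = b*(b - 3)*(b^2 - 3*b - 4) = b*(b - 4)*(b - 3)*(b + 1)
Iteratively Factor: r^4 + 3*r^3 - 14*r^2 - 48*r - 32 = (r + 1)*(r^3 + 2*r^2 - 16*r - 32) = (r + 1)*(r + 4)*(r^2 - 2*r - 8) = (r + 1)*(r + 2)*(r + 4)*(r - 4)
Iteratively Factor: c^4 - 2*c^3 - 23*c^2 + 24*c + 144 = (c + 3)*(c^3 - 5*c^2 - 8*c + 48) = (c - 4)*(c + 3)*(c^2 - c - 12) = (c - 4)^2*(c + 3)*(c + 3)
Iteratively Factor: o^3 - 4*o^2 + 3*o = (o - 3)*(o^2 - o) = o*(o - 3)*(o - 1)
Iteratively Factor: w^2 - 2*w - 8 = (w + 2)*(w - 4)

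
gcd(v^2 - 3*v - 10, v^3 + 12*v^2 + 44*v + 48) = v + 2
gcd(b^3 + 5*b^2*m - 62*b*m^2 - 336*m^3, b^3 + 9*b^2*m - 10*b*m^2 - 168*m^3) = b^2 + 13*b*m + 42*m^2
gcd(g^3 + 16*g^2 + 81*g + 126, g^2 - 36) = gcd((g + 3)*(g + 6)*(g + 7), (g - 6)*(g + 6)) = g + 6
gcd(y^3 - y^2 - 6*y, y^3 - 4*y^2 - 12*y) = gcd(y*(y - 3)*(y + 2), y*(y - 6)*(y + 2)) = y^2 + 2*y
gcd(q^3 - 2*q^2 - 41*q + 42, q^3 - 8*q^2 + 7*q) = q^2 - 8*q + 7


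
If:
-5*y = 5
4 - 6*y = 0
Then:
No Solution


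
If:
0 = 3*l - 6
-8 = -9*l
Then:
No Solution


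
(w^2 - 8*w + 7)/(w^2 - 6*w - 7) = (w - 1)/(w + 1)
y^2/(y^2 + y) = y/(y + 1)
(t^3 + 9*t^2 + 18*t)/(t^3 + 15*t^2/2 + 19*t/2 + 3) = 2*t*(t + 3)/(2*t^2 + 3*t + 1)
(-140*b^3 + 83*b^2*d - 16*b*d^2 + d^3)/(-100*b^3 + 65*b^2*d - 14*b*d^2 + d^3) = (7*b - d)/(5*b - d)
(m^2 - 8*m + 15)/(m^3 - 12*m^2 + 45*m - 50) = (m - 3)/(m^2 - 7*m + 10)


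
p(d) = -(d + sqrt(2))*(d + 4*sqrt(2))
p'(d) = -2*d - 5*sqrt(2)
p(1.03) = -16.34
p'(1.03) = -9.13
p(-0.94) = -2.24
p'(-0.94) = -5.19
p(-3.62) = 4.49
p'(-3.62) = 0.17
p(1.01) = -16.16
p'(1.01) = -9.09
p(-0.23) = -6.43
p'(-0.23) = -6.61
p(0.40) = -10.99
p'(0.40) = -7.87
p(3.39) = -43.46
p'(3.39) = -13.85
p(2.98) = -37.95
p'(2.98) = -13.03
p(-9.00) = -25.36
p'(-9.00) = 10.93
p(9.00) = -152.64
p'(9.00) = -25.07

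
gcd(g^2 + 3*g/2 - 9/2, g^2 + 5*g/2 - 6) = g - 3/2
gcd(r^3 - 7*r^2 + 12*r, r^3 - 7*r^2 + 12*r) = r^3 - 7*r^2 + 12*r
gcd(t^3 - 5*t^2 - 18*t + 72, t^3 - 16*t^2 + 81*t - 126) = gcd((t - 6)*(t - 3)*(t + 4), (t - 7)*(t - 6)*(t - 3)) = t^2 - 9*t + 18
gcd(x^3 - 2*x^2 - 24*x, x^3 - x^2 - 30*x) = x^2 - 6*x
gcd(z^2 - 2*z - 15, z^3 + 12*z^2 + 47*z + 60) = z + 3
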